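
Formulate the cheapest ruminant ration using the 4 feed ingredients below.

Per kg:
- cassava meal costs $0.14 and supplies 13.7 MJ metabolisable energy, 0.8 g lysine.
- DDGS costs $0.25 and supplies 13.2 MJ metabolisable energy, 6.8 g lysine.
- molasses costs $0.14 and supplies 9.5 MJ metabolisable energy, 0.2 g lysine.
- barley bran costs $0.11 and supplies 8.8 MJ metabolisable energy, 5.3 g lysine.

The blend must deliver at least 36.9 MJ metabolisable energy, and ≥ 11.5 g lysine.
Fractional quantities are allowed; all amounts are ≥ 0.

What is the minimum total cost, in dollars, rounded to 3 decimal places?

This is a linear program. Let x1 = kg of cassava meal, x2 = kg of DDGS, x3 = kg of molasses, x4 = kg of barley bran.
Minimise 0.14x1 + 0.25x2 + 0.14x3 + 0.11x4 s.t.:
  13.7x1 + 13.2x2 + 9.5x3 + 8.8x4 ≥ 36.9   (metabolisable energy)
  0.8x1 + 6.8x2 + 0.2x3 + 5.3x4 ≥ 11.5   (lysine)
  x1, x2, x3, x4 ≥ 0.
The minimum-cost mix takes nothing from DDGS, molasses — only cassava meal, barley bran. The metabolisable energy and lysine requirements are met with equality.
So cassava meal = 1.439 kg, barley bran = 1.953 kg.
Objective = 0.14·1.439 + 0.11·1.953 = 0.41629.

$0.416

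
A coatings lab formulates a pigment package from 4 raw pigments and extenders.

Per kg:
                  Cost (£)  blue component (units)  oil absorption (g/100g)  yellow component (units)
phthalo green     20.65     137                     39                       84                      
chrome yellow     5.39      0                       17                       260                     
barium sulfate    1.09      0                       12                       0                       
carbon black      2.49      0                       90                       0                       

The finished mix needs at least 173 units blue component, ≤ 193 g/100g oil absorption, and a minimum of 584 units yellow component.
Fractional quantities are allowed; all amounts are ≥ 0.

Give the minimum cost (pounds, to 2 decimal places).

This is a linear program. Let x1 = kg of phthalo green, x2 = kg of chrome yellow, x3 = kg of barium sulfate, x4 = kg of carbon black.
Minimize 20.65x1 + 5.39x2 + 1.09x3 + 2.49x4 subject to:
  137x1 ≥ 173   (blue component)
  39x1 + 17x2 + 12x3 + 90x4 ≤ 193   (oil absorption)
  84x1 + 260x2 ≥ 584   (yellow component)
  x1, x2, x3, x4 ≥ 0.
The minimum-cost mix takes nothing from barium sulfate, carbon black — only phthalo green, chrome yellow. There the blue component and yellow component constraints are tight.
Optimal quantities: phthalo green = 1.2628 kg, chrome yellow = 1.8382 kg.
Objective = 20.65·1.2628 + 5.39·1.8382 = 35.9847.

£35.98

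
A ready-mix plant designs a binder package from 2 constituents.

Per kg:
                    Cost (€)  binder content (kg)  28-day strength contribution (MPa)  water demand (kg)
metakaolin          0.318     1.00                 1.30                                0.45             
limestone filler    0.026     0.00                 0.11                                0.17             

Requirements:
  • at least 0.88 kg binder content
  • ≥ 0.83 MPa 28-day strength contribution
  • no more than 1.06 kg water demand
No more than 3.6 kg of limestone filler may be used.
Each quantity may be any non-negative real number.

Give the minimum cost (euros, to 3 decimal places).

€0.280

Set it up as a linear program. Let x1 = kg of metakaolin, x2 = kg of limestone filler.
Minimize 0.318x1 + 0.026x2 with:
  1x1 ≥ 0.88   (binder content)
  1.3x1 + 0.11x2 ≥ 0.83   (28-day strength contribution)
  0.45x1 + 0.17x2 ≤ 1.06   (water demand)
  x2 ≤ 3.6
  x1, x2 ≥ 0.
The optimal basis is {metakaolin}; limestone filler drops out. The binder content requirement is met with equality.
That vertex is x1 = 0.88.
Hence cost = 0.318·0.88 = €0.27984.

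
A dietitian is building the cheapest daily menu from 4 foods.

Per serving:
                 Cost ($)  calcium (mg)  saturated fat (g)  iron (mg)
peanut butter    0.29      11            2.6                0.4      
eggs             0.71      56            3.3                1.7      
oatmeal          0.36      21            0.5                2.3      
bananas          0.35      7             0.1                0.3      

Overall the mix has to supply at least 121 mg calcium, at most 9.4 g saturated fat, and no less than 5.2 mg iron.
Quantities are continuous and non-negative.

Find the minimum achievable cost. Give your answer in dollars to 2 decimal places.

Set it up as a linear program. Let x1 = servings of peanut butter, x2 = servings of eggs, x3 = servings of oatmeal, x4 = servings of bananas.
Minimise 0.29x1 + 0.71x2 + 0.36x3 + 0.35x4 s.t.:
  11x1 + 56x2 + 21x3 + 7x4 ≥ 121   (calcium)
  2.6x1 + 3.3x2 + 0.5x3 + 0.1x4 ≤ 9.4   (saturated fat)
  0.4x1 + 1.7x2 + 2.3x3 + 0.3x4 ≥ 5.2   (iron)
  x1, x2, x3, x4 ≥ 0.
The optimal basis is {eggs, oatmeal}; peanut butter, bananas drop out. There the calcium and iron constraints are tight.
Solving gives x2 = 1.816, x3 = 0.9184.
Cost = 0.71·1.816 + 0.36·0.9184 = 1.6200.

$1.62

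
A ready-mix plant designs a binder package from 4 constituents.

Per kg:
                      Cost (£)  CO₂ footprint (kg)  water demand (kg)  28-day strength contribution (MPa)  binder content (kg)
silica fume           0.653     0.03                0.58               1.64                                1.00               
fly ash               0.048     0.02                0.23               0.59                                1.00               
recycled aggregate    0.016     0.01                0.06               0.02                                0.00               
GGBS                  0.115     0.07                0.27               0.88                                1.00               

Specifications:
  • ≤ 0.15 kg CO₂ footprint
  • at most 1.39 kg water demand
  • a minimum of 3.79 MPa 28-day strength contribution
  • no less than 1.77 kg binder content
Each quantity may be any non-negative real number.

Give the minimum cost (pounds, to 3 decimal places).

Let x1 = kg of silica fume, x2 = kg of fly ash, x3 = kg of recycled aggregate, x4 = kg of GGBS.
Minimize 0.653x1 + 0.048x2 + 0.016x3 + 0.115x4 subject to:
  0.03x1 + 0.02x2 + 0.01x3 + 0.07x4 ≤ 0.15   (CO₂ footprint)
  0.58x1 + 0.23x2 + 0.06x3 + 0.27x4 ≤ 1.39   (water demand)
  1.64x1 + 0.59x2 + 0.02x3 + 0.88x4 ≥ 3.79   (28-day strength contribution)
  1x1 + 1x2 + 1x4 ≥ 1.77   (binder content)
  x1, x2, x3, x4 ≥ 0.
The cheapest feasible vertex uses only silica fume, fly ash, GGBS; recycled aggregate is not used. Binding constraints: CO₂ footprint, water demand, 28-day strength contribution.
So silica fume = 0.4564 kg, fly ash = 3.922 kg, GGBS = 0.8266 kg.
Objective = 0.653·0.4564 + 0.048·3.922 + 0.115·0.8266 = 0.58134.

£0.581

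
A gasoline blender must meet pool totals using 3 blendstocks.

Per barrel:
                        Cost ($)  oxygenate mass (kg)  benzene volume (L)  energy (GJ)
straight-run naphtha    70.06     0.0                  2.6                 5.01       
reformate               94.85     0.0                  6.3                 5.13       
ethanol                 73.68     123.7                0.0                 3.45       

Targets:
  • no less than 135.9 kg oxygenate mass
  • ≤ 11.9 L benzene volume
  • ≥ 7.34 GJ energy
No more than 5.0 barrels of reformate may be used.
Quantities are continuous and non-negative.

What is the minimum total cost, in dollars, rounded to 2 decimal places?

This is a linear program. Let x1 = barrels of straight-run naphtha, x2 = barrels of reformate, x3 = barrels of ethanol.
Minimise 70.06x1 + 94.85x2 + 73.68x3 with:
  123.7x3 ≥ 135.9   (oxygenate mass)
  2.6x1 + 6.3x2 ≤ 11.9   (benzene volume)
  5.01x1 + 5.13x2 + 3.45x3 ≥ 7.34   (energy)
  x2 ≤ 5
  x1, x2, x3 ≥ 0.
The cheapest feasible vertex uses only straight-run naphtha, ethanol; reformate is not used. The oxygenate mass and energy requirements are met with equality.
That vertex is x1 = 0.708531, x3 = 1.09863.
Cost = 70.06·0.708531 + 73.68·1.09863 = 130.5867.

$130.59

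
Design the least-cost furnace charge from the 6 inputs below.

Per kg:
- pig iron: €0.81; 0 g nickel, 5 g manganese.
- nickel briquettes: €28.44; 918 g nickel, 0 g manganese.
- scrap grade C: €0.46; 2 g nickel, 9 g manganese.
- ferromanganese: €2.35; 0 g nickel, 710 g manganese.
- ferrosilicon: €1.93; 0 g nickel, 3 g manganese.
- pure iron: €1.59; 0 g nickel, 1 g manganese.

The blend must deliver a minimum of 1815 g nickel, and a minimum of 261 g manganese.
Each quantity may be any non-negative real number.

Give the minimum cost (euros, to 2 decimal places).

Treat it as an LP. Let x1 = kg of pig iron, x2 = kg of nickel briquettes, x3 = kg of scrap grade C, x4 = kg of ferromanganese, x5 = kg of ferrosilicon, x6 = kg of pure iron.
min 0.81x1 + 28.44x2 + 0.46x3 + 2.35x4 + 1.93x5 + 1.59x6 s.t.:
  918x2 + 2x3 ≥ 1815   (nickel)
  5x1 + 9x3 + 710x4 + 3x5 + 1x6 ≥ 261   (manganese)
  x1, x2, x3, x4, x5, x6 ≥ 0.
At the optimum only nickel briquettes, ferromanganese are positive (pig iron, scrap grade C, ferrosilicon, pure iron = 0). The nickel and manganese requirements are met with equality.
That vertex is x2 = 1.977, x4 = 0.3676.
Hence cost = 28.44·1.977 + 2.35·0.3676 = €57.0897.

€57.09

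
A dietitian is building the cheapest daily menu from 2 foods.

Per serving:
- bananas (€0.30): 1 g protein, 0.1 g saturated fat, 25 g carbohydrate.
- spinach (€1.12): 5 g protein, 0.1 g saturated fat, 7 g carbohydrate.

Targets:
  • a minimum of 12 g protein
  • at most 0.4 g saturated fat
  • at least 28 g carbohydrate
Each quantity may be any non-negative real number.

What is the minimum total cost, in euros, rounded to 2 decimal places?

Set it up as a linear program. Let x1 = servings of bananas, x2 = servings of spinach.
Minimise 0.3x1 + 1.12x2 subject to:
  1x1 + 5x2 ≥ 12   (protein)
  0.1x1 + 0.1x2 ≤ 0.4   (saturated fat)
  25x1 + 7x2 ≥ 28   (carbohydrate)
  x1, x2 ≥ 0.
Both inputs are positive at the optimum. There the protein and carbohydrate constraints are tight.
So bananas = 0.4746 servings, spinach = 2.305 servings.
Total cost: 0.3·0.4746 + 1.12·2.305 = 2.7240.

€2.72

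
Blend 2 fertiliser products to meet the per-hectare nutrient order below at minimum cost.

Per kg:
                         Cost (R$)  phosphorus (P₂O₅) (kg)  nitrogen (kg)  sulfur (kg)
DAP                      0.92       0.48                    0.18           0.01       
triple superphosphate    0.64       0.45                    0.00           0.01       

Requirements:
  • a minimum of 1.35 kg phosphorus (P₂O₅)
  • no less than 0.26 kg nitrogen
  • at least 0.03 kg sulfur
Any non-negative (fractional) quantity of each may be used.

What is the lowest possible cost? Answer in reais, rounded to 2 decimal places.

R$2.32

Treat it as an LP. Let x1 = kg of DAP, x2 = kg of triple superphosphate.
Minimize 0.92x1 + 0.64x2 subject to:
  0.48x1 + 0.45x2 ≥ 1.35   (phosphorus (P₂O₅))
  0.18x1 ≥ 0.26   (nitrogen)
  0.01x1 + 0.01x2 ≥ 0.03   (sulfur)
  x1, x2 ≥ 0.
Both inputs are positive at the optimum. Binding constraints: nitrogen and sulfur.
Solving gives x1 = 1.444, x2 = 1.556.
Total cost: 0.92·1.444 + 0.64·1.556 = 2.3243.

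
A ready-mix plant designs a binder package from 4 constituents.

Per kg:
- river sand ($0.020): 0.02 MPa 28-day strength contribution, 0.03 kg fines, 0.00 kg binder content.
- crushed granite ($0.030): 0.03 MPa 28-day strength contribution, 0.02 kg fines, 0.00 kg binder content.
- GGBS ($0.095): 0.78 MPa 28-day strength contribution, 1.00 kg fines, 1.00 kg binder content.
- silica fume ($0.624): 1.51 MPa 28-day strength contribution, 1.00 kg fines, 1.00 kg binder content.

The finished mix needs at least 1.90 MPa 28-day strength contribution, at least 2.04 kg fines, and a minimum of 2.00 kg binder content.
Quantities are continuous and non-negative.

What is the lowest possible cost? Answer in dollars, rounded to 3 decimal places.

$0.231

Treat it as an LP. Let x1 = kg of river sand, x2 = kg of crushed granite, x3 = kg of GGBS, x4 = kg of silica fume.
Minimize 0.02x1 + 0.03x2 + 0.095x3 + 0.624x4 with:
  0.02x1 + 0.03x2 + 0.78x3 + 1.51x4 ≥ 1.9   (28-day strength contribution)
  0.03x1 + 0.02x2 + 1x3 + 1x4 ≥ 2.04   (fines)
  1x3 + 1x4 ≥ 2   (binder content)
  x1, x2, x3, x4 ≥ 0.
The optimal basis is {GGBS}; river sand, crushed granite, silica fume drop out. Binding constraint: 28-day strength contribution.
So GGBS = 2.436 kg.
Objective = 0.095·2.436 = 0.23142.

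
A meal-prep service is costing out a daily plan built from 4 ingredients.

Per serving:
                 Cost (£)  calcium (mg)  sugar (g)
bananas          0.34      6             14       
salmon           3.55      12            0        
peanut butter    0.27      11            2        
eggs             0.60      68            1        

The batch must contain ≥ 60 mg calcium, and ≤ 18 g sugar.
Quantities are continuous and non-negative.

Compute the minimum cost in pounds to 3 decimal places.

This is a linear program. Let x1 = servings of bananas, x2 = servings of salmon, x3 = servings of peanut butter, x4 = servings of eggs.
Minimize 0.34x1 + 3.55x2 + 0.27x3 + 0.6x4 with:
  6x1 + 12x2 + 11x3 + 68x4 ≥ 60   (calcium)
  14x1 + 2x3 + 1x4 ≤ 18   (sugar)
  x1, x2, x3, x4 ≥ 0.
At the optimum only eggs is positive (bananas, salmon, peanut butter = 0). The calcium requirement is met with equality.
That vertex is x4 = 0.8824.
Hence cost = 0.6·0.8824 = £0.52944.

£0.529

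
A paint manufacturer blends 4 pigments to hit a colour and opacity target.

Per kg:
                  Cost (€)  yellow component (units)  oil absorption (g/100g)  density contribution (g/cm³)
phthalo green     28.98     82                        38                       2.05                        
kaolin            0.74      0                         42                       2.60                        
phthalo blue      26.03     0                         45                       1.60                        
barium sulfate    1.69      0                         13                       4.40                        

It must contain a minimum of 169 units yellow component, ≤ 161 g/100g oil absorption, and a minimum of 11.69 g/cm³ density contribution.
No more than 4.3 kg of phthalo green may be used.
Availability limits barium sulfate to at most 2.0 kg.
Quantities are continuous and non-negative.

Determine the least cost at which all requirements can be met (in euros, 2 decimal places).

€62.14

This is a linear program. Let x1 = kg of phthalo green, x2 = kg of kaolin, x3 = kg of phthalo blue, x4 = kg of barium sulfate.
min 28.98x1 + 0.74x2 + 26.03x3 + 1.69x4 subject to:
  82x1 ≥ 169   (yellow component)
  38x1 + 42x2 + 45x3 + 13x4 ≤ 161   (oil absorption)
  2.05x1 + 2.6x2 + 1.6x3 + 4.4x4 ≥ 11.69   (density contribution)
  x1 ≤ 4.3
  x4 ≤ 2
  x1, x2, x3, x4 ≥ 0.
The optimal basis is {phthalo green, kaolin, barium sulfate}; phthalo blue drops out. The yellow component, oil absorption, density contribution requirements are met with equality.
Solving gives x1 = 2.061, x2 = 1.767, x4 = 0.6527.
Total cost: 28.98·2.061 + 0.74·1.767 + 1.69·0.6527 = 62.1384.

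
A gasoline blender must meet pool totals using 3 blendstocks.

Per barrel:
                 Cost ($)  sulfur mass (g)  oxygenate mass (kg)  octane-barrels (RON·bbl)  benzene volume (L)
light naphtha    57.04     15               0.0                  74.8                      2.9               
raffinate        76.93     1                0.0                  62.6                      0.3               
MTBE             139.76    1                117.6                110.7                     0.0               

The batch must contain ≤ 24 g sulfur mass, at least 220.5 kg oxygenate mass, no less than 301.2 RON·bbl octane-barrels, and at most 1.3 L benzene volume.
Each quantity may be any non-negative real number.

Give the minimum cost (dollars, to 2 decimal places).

Let x1 = barrels of light naphtha, x2 = barrels of raffinate, x3 = barrels of MTBE.
Minimise 57.04x1 + 76.93x2 + 139.76x3 s.t.:
  15x1 + 1x2 + 1x3 ≤ 24   (sulfur mass)
  117.6x3 ≥ 220.5   (oxygenate mass)
  74.8x1 + 62.6x2 + 110.7x3 ≥ 301.2   (octane-barrels)
  2.9x1 + 0.3x2 ≤ 1.3   (benzene volume)
  x1, x2, x3 ≥ 0.
At the optimum only light naphtha, MTBE are positive (raffinate = 0). The octane-barrels and benzene volume requirements are met with equality.
Solving gives x1 = 0.4482759, x3 = 2.417967.
Objective = 57.04·0.4482759 + 139.76·2.417967 = 363.5047.

$363.50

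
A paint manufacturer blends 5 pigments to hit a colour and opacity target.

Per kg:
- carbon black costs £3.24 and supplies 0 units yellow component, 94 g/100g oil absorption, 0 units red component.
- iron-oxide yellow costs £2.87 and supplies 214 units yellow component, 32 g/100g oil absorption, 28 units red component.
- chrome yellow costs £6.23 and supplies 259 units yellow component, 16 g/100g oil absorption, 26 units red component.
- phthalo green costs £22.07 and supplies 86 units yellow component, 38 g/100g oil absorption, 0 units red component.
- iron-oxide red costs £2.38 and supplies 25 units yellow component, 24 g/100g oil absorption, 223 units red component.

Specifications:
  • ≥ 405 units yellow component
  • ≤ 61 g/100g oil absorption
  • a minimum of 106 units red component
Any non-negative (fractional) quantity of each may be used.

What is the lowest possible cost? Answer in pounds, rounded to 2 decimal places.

Let x1 = kg of carbon black, x2 = kg of iron-oxide yellow, x3 = kg of chrome yellow, x4 = kg of phthalo green, x5 = kg of iron-oxide red.
min 3.24x1 + 2.87x2 + 6.23x3 + 22.07x4 + 2.38x5 with:
  214x2 + 259x3 + 86x4 + 25x5 ≥ 405   (yellow component)
  94x1 + 32x2 + 16x3 + 38x4 + 24x5 ≤ 61   (oil absorption)
  28x2 + 26x3 + 223x5 ≥ 106   (red component)
  x1, x2, x3, x4, x5 ≥ 0.
The minimum-cost mix takes nothing from carbon black, phthalo green — only iron-oxide yellow, chrome yellow, iron-oxide red. Binding constraints: yellow component, oil absorption, red component.
Optimal quantities: iron-oxide yellow = 1.619 kg, chrome yellow = 0.2022 kg, iron-oxide red = 0.2485 kg.
Total cost: 2.87·1.619 + 6.23·0.2022 + 2.38·0.2485 = 6.4977.

£6.50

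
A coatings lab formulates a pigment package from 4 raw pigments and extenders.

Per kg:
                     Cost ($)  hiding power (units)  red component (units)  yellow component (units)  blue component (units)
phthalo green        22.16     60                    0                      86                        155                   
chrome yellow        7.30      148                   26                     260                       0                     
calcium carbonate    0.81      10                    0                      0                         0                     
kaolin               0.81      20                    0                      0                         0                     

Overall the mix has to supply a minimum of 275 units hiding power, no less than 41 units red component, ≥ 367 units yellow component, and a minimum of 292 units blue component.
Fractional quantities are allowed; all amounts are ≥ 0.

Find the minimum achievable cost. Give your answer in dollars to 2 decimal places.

$53.26

Set it up as a linear program. Let x1 = kg of phthalo green, x2 = kg of chrome yellow, x3 = kg of calcium carbonate, x4 = kg of kaolin.
min 22.16x1 + 7.3x2 + 0.81x3 + 0.81x4 s.t.:
  60x1 + 148x2 + 10x3 + 20x4 ≥ 275   (hiding power)
  26x2 ≥ 41   (red component)
  86x1 + 260x2 ≥ 367   (yellow component)
  155x1 ≥ 292   (blue component)
  x1, x2, x3, x4 ≥ 0.
The optimal basis is {phthalo green, chrome yellow}; calcium carbonate, kaolin drop out. The red component and blue component requirements are met with equality.
Solving gives x1 = 1.884, x2 = 1.577.
Cost = 22.16·1.884 + 7.3·1.577 = 53.2615.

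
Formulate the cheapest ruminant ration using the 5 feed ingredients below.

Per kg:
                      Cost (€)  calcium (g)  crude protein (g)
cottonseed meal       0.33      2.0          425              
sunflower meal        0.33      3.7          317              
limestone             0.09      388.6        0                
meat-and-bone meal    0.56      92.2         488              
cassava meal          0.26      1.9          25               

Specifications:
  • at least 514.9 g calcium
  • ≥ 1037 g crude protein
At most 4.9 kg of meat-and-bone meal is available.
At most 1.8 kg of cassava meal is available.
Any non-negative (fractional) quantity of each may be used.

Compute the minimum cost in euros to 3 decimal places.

Let x1 = kg of cottonseed meal, x2 = kg of sunflower meal, x3 = kg of limestone, x4 = kg of meat-and-bone meal, x5 = kg of cassava meal.
min 0.33x1 + 0.33x2 + 0.09x3 + 0.56x4 + 0.26x5 subject to:
  2x1 + 3.7x2 + 388.6x3 + 92.2x4 + 1.9x5 ≥ 514.9   (calcium)
  425x1 + 317x2 + 488x4 + 25x5 ≥ 1037   (crude protein)
  x4 ≤ 4.9
  x5 ≤ 1.8
  x1, x2, x3, x4, x5 ≥ 0.
The minimum-cost mix takes nothing from sunflower meal, meat-and-bone meal, cassava meal — only cottonseed meal, limestone. Binding constraints: calcium and crude protein.
Optimal quantities: cottonseed meal = 2.44 kg, limestone = 1.312 kg.
Total cost: 0.33·2.44 + 0.09·1.312 = 0.92328.

€0.923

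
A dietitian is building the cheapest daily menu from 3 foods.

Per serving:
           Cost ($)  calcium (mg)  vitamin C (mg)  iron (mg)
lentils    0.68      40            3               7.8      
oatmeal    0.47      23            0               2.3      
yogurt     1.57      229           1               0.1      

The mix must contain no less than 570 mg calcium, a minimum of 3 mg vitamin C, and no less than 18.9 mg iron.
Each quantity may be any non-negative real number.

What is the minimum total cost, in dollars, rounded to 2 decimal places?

Set it up as a linear program. Let x1 = servings of lentils, x2 = servings of oatmeal, x3 = servings of yogurt.
min 0.68x1 + 0.47x2 + 1.57x3 with:
  40x1 + 23x2 + 229x3 ≥ 570   (calcium)
  3x1 + 1x3 ≥ 3   (vitamin C)
  7.8x1 + 2.3x2 + 0.1x3 ≥ 18.9   (iron)
  x1, x2, x3 ≥ 0.
The optimal basis is {lentils, yogurt}; oatmeal drops out. Binding constraints: calcium and iron.
Solving gives x1 = 2.397, x3 = 2.07.
Objective = 0.68·2.397 + 1.57·2.07 = 4.8799.

$4.88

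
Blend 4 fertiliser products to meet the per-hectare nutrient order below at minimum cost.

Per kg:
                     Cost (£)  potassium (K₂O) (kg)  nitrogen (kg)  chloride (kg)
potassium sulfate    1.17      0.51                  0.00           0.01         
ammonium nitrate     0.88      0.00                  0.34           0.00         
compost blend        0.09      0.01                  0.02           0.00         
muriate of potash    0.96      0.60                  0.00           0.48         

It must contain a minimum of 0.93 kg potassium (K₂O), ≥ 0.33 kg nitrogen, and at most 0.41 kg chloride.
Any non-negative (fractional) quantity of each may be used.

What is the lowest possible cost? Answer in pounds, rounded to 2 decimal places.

£2.64

Set it up as a linear program. Let x1 = kg of potassium sulfate, x2 = kg of ammonium nitrate, x3 = kg of compost blend, x4 = kg of muriate of potash.
Minimize 1.17x1 + 0.88x2 + 0.09x3 + 0.96x4 with:
  0.51x1 + 0.01x3 + 0.6x4 ≥ 0.93   (potassium (K₂O))
  0.34x2 + 0.02x3 ≥ 0.33   (nitrogen)
  0.01x1 + 0.48x4 ≤ 0.41   (chloride)
  x1, x2, x3, x4 ≥ 0.
The optimal basis is {potassium sulfate, ammonium nitrate, muriate of potash}; compost blend drops out. The potassium (K₂O), nitrogen, chloride requirements are met with equality.
Solving gives x1 = 0.8392, x2 = 0.9706, x4 = 0.8367.
Hence cost = 1.17·0.8392 + 0.88·0.9706 + 0.96·0.8367 = £2.6392.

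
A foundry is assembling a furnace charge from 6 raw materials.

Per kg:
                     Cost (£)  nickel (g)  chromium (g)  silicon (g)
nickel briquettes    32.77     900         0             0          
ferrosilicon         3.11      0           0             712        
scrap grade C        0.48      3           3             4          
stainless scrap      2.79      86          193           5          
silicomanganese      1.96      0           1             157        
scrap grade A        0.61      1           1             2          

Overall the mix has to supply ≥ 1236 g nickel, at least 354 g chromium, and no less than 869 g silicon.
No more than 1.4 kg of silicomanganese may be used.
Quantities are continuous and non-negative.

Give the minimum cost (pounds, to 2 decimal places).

£43.58

This is a linear program. Let x1 = kg of nickel briquettes, x2 = kg of ferrosilicon, x3 = kg of scrap grade C, x4 = kg of stainless scrap, x5 = kg of silicomanganese, x6 = kg of scrap grade A.
Minimise 32.77x1 + 3.11x2 + 0.48x3 + 2.79x4 + 1.96x5 + 0.61x6 subject to:
  900x1 + 3x3 + 86x4 + 1x6 ≥ 1236   (nickel)
  3x3 + 193x4 + 1x5 + 1x6 ≥ 354   (chromium)
  712x2 + 4x3 + 5x4 + 157x5 + 2x6 ≥ 869   (silicon)
  x5 ≤ 1.4
  x1, x2, x3, x4, x5, x6 ≥ 0.
At the optimum only ferrosilicon, stainless scrap are positive (nickel briquettes, scrap grade C, silicomanganese, scrap grade A = 0). Binding constraints: nickel and silicon.
So ferrosilicon = 1.12 kg, stainless scrap = 14.37 kg.
Objective = 3.11·1.12 + 2.79·14.37 = 43.5755.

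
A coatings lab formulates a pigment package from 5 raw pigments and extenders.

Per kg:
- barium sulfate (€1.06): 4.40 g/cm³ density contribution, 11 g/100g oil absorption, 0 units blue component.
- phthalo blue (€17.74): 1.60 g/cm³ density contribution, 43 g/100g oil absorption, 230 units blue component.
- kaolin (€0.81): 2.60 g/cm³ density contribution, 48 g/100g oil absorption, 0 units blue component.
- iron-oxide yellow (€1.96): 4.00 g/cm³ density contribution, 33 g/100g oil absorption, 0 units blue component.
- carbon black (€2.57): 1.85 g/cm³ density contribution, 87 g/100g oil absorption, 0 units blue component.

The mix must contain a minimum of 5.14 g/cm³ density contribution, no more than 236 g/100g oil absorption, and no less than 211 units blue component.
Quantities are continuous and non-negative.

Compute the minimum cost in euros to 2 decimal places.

€17.16

Let x1 = kg of barium sulfate, x2 = kg of phthalo blue, x3 = kg of kaolin, x4 = kg of iron-oxide yellow, x5 = kg of carbon black.
Minimize 1.06x1 + 17.74x2 + 0.81x3 + 1.96x4 + 2.57x5 with:
  4.4x1 + 1.6x2 + 2.6x3 + 4x4 + 1.85x5 ≥ 5.14   (density contribution)
  11x1 + 43x2 + 48x3 + 33x4 + 87x5 ≤ 236   (oil absorption)
  230x2 ≥ 211   (blue component)
  x1, x2, x3, x4, x5 ≥ 0.
At the optimum only barium sulfate, phthalo blue are positive (kaolin, iron-oxide yellow, carbon black = 0). There the density contribution and blue component constraints are tight.
Solving gives x1 = 0.8346, x2 = 0.9174.
Total cost: 1.06·0.8346 + 17.74·0.9174 = 17.1594.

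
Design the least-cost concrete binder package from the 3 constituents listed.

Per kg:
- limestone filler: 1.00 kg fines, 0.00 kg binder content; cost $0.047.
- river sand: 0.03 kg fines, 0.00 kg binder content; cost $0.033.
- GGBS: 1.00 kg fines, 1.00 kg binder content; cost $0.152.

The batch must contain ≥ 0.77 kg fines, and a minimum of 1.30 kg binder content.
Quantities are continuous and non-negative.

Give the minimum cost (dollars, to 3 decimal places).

$0.198

This is a linear program. Let x1 = kg of limestone filler, x2 = kg of river sand, x3 = kg of GGBS.
Minimize 0.047x1 + 0.033x2 + 0.152x3 with:
  1x1 + 0.03x2 + 1x3 ≥ 0.77   (fines)
  1x3 ≥ 1.3   (binder content)
  x1, x2, x3 ≥ 0.
The cheapest feasible vertex uses only GGBS; limestone filler, river sand are not used. The binder content requirement is met with equality.
That vertex is x3 = 1.3.
Total cost: 0.152·1.3 = 0.19760.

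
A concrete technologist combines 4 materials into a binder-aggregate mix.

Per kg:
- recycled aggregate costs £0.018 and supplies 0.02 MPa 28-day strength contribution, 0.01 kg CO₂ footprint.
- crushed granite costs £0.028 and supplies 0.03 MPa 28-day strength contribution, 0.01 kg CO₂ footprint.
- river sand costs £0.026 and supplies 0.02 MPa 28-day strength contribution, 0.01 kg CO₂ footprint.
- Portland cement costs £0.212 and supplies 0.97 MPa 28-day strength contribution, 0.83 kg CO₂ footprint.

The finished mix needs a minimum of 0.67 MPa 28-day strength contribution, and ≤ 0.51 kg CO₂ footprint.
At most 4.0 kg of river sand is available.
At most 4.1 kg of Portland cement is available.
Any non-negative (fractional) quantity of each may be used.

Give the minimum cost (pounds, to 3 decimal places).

£0.233

Let x1 = kg of recycled aggregate, x2 = kg of crushed granite, x3 = kg of river sand, x4 = kg of Portland cement.
Minimise 0.018x1 + 0.028x2 + 0.026x3 + 0.212x4 subject to:
  0.02x1 + 0.03x2 + 0.02x3 + 0.97x4 ≥ 0.67   (28-day strength contribution)
  0.01x1 + 0.01x2 + 0.01x3 + 0.83x4 ≤ 0.51   (CO₂ footprint)
  x3 ≤ 4
  x4 ≤ 4.1
  x1, x2, x3, x4 ≥ 0.
The optimal basis is {crushed granite, Portland cement}; recycled aggregate, river sand drop out. There the 28-day strength contribution and CO₂ footprint constraints are tight.
Solving gives x2 = 4.039, x4 = 0.5658.
Total cost: 0.028·4.039 + 0.212·0.5658 = 0.23304.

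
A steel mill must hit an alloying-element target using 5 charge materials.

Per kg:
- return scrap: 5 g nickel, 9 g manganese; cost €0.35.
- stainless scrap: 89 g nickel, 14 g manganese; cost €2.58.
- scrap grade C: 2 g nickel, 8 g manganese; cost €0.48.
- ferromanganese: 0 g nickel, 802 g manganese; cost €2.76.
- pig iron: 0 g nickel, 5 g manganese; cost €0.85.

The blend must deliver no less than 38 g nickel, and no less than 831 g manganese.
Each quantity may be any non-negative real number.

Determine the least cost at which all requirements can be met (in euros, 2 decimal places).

€3.94

Let x1 = kg of return scrap, x2 = kg of stainless scrap, x3 = kg of scrap grade C, x4 = kg of ferromanganese, x5 = kg of pig iron.
Minimize 0.35x1 + 2.58x2 + 0.48x3 + 2.76x4 + 0.85x5 s.t.:
  5x1 + 89x2 + 2x3 ≥ 38   (nickel)
  9x1 + 14x2 + 8x3 + 802x4 + 5x5 ≥ 831   (manganese)
  x1, x2, x3, x4, x5 ≥ 0.
At the optimum only stainless scrap, ferromanganese are positive (return scrap, scrap grade C, pig iron = 0). The nickel and manganese requirements are met with equality.
So stainless scrap = 0.427 kg, ferromanganese = 1.029 kg.
Cost = 2.58·0.427 + 2.76·1.029 = 3.9417.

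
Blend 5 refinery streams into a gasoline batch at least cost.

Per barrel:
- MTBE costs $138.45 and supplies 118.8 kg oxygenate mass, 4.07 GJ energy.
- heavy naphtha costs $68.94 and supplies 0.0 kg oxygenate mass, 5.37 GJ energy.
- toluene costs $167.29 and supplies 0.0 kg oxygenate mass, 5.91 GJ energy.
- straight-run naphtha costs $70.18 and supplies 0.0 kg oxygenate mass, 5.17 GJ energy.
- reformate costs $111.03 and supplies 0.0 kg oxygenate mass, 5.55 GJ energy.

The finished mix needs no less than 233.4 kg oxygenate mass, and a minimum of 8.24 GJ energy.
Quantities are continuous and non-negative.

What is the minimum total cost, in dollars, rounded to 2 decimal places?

Treat it as an LP. Let x1 = barrels of MTBE, x2 = barrels of heavy naphtha, x3 = barrels of toluene, x4 = barrels of straight-run naphtha, x5 = barrels of reformate.
Minimise 138.45x1 + 68.94x2 + 167.29x3 + 70.18x4 + 111.03x5 s.t.:
  118.8x1 ≥ 233.4   (oxygenate mass)
  4.07x1 + 5.37x2 + 5.91x3 + 5.17x4 + 5.55x5 ≥ 8.24   (energy)
  x1, x2, x3, x4, x5 ≥ 0.
The cheapest feasible vertex uses only MTBE, heavy naphtha; toluene, straight-run naphtha, reformate are not used. There the oxygenate mass and energy constraints are tight.
Solving gives x1 = 1.96465, x2 = 0.0454169.
Hence cost = 138.45·1.96465 + 68.94·0.0454169 = $275.1368.

$275.14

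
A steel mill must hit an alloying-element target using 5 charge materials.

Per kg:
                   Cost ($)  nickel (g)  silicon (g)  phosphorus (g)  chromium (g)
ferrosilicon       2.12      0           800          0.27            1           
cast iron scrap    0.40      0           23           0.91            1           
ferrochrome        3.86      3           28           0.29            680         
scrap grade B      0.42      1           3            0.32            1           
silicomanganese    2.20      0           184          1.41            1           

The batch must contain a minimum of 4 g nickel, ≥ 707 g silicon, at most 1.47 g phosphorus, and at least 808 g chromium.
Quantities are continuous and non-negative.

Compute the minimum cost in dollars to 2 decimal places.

$6.55

Let x1 = kg of ferrosilicon, x2 = kg of cast iron scrap, x3 = kg of ferrochrome, x4 = kg of scrap grade B, x5 = kg of silicomanganese.
Minimise 2.12x1 + 0.4x2 + 3.86x3 + 0.42x4 + 2.2x5 s.t.:
  3x3 + 1x4 ≥ 4   (nickel)
  800x1 + 23x2 + 28x3 + 3x4 + 184x5 ≥ 707   (silicon)
  0.27x1 + 0.91x2 + 0.29x3 + 0.32x4 + 1.41x5 ≤ 1.47   (phosphorus)
  1x1 + 1x2 + 680x3 + 1x4 + 1x5 ≥ 808   (chromium)
  x1, x2, x3, x4, x5 ≥ 0.
The optimal basis is {ferrosilicon, ferrochrome, scrap grade B}; cast iron scrap, silicomanganese drop out. There the nickel, silicon, chromium constraints are tight.
Solving gives x1 = 0.8406, x3 = 1.186, x4 = 0.4409.
Hence cost = 2.12·0.8406 + 3.86·1.186 + 0.42·0.4409 = $6.5452.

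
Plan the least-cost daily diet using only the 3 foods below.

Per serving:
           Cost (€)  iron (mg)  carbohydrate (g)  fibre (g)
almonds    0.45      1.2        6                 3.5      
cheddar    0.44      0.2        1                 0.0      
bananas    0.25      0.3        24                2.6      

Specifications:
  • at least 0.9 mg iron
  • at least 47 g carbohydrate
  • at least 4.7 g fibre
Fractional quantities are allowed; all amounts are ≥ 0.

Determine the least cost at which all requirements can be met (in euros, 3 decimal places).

€0.597

Let x1 = servings of almonds, x2 = servings of cheddar, x3 = servings of bananas.
Minimise 0.45x1 + 0.44x2 + 0.25x3 s.t.:
  1.2x1 + 0.2x2 + 0.3x3 ≥ 0.9   (iron)
  6x1 + 1x2 + 24x3 ≥ 47   (carbohydrate)
  3.5x1 + 2.6x3 ≥ 4.7   (fibre)
  x1, x2, x3 ≥ 0.
At the optimum only almonds, bananas are positive (cheddar = 0). The iron and carbohydrate requirements are met with equality.
Optimal quantities: almonds = 0.2778 servings, bananas = 1.889 servings.
Total cost: 0.45·0.2778 + 0.25·1.889 = 0.59726.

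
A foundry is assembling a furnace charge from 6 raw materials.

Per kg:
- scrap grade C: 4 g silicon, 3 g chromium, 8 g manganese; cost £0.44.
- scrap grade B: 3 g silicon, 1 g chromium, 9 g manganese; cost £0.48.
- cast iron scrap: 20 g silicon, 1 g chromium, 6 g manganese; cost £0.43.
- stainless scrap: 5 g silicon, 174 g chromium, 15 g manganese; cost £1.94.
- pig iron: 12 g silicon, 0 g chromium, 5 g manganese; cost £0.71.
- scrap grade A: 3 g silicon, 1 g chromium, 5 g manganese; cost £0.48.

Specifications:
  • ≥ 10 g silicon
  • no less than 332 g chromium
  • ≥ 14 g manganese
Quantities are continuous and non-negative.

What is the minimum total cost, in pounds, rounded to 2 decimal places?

Treat it as an LP. Let x1 = kg of scrap grade C, x2 = kg of scrap grade B, x3 = kg of cast iron scrap, x4 = kg of stainless scrap, x5 = kg of pig iron, x6 = kg of scrap grade A.
Minimise 0.44x1 + 0.48x2 + 0.43x3 + 1.94x4 + 0.71x5 + 0.48x6 with:
  4x1 + 3x2 + 20x3 + 5x4 + 12x5 + 3x6 ≥ 10   (silicon)
  3x1 + 1x2 + 1x3 + 174x4 + 1x6 ≥ 332   (chromium)
  8x1 + 9x2 + 6x3 + 15x4 + 5x5 + 5x6 ≥ 14   (manganese)
  x1, x2, x3, x4, x5, x6 ≥ 0.
The cheapest feasible vertex uses only cast iron scrap, stainless scrap; scrap grade C, scrap grade B, pig iron, scrap grade A are not used. Binding constraints: silicon and chromium.
Optimal quantities: cast iron scrap = 0.02302 kg, stainless scrap = 1.908 kg.
Objective = 0.43·0.02302 + 1.94·1.908 = 3.7114.

£3.71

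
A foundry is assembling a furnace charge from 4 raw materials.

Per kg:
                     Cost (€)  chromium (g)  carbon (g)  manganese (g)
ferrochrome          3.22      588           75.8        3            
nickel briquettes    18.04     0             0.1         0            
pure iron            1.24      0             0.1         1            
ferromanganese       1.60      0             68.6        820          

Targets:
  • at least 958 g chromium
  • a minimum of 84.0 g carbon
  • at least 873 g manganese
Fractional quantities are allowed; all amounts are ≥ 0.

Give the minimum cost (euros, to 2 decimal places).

Let x1 = kg of ferrochrome, x2 = kg of nickel briquettes, x3 = kg of pure iron, x4 = kg of ferromanganese.
min 3.22x1 + 18.04x2 + 1.24x3 + 1.6x4 s.t.:
  588x1 ≥ 958   (chromium)
  75.8x1 + 0.1x2 + 0.1x3 + 68.6x4 ≥ 84   (carbon)
  3x1 + 1x3 + 820x4 ≥ 873   (manganese)
  x1, x2, x3, x4 ≥ 0.
The optimal basis is {ferrochrome, ferromanganese}; nickel briquettes, pure iron drop out. There the chromium and manganese constraints are tight.
Solving gives x1 = 1.629, x4 = 1.059.
Total cost: 3.22·1.629 + 1.6·1.059 = 6.9398.

€6.94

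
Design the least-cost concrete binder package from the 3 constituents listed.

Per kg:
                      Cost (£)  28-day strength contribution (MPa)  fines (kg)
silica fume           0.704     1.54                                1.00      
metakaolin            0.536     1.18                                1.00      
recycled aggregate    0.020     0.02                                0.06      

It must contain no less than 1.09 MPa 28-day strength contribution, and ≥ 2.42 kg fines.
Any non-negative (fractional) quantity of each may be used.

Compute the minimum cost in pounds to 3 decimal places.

This is a linear program. Let x1 = kg of silica fume, x2 = kg of metakaolin, x3 = kg of recycled aggregate.
Minimize 0.704x1 + 0.536x2 + 0.02x3 subject to:
  1.54x1 + 1.18x2 + 0.02x3 ≥ 1.09   (28-day strength contribution)
  1x1 + 1x2 + 0.06x3 ≥ 2.42   (fines)
  x1, x2, x3 ≥ 0.
The cheapest feasible vertex uses only metakaolin, recycled aggregate; silica fume is not used. The 28-day strength contribution and fines requirements are met with equality.
That vertex is x2 = 0.33465, x3 = 34.756.
Total cost: 0.536·0.33465 + 0.02·34.756 = 0.87449.

£0.874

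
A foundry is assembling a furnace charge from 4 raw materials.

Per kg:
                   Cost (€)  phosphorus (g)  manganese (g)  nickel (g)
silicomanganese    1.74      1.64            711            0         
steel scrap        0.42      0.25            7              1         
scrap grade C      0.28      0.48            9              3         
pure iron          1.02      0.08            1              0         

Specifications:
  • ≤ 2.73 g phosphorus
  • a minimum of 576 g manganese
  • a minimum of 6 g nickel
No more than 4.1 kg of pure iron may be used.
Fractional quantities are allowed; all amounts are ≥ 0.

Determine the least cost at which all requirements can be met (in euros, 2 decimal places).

€1.93

Treat it as an LP. Let x1 = kg of silicomanganese, x2 = kg of steel scrap, x3 = kg of scrap grade C, x4 = kg of pure iron.
Minimise 1.74x1 + 0.42x2 + 0.28x3 + 1.02x4 s.t.:
  1.64x1 + 0.25x2 + 0.48x3 + 0.08x4 ≤ 2.73   (phosphorus)
  711x1 + 7x2 + 9x3 + 1x4 ≥ 576   (manganese)
  1x2 + 3x3 ≥ 6   (nickel)
  x4 ≤ 4.1
  x1, x2, x3, x4 ≥ 0.
The minimum-cost mix takes nothing from steel scrap, pure iron — only silicomanganese, scrap grade C. The manganese and nickel requirements are met with equality.
Solving gives x1 = 0.7848, x3 = 2.
Objective = 1.74·0.7848 + 0.28·2 = 1.9256.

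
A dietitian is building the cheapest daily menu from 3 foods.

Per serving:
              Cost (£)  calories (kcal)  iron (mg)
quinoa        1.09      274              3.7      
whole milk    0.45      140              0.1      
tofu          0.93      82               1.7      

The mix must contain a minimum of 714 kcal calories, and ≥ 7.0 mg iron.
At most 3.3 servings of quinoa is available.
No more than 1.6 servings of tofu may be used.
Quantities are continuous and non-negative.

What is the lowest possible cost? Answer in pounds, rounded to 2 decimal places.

This is a linear program. Let x1 = servings of quinoa, x2 = servings of whole milk, x3 = servings of tofu.
min 1.09x1 + 0.45x2 + 0.93x3 with:
  274x1 + 140x2 + 82x3 ≥ 714   (calories)
  3.7x1 + 0.1x2 + 1.7x3 ≥ 7   (iron)
  x1 ≤ 3.3
  x3 ≤ 1.6
  x1, x2, x3 ≥ 0.
The optimal basis is {quinoa, whole milk}; tofu drops out. There the calories and iron constraints are tight.
That vertex is x1 = 1.852, x2 = 1.475.
Objective = 1.09·1.852 + 0.45·1.475 = 2.6824.

£2.68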